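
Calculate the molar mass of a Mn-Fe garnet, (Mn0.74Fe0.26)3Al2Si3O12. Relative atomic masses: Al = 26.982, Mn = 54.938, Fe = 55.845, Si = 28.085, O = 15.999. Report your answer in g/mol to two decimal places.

495.73 g/mol

The formula mass is the sum 2.22×54.938 + 0.78×55.845 + 2×26.982 + 3×28.085 + 12×15.999.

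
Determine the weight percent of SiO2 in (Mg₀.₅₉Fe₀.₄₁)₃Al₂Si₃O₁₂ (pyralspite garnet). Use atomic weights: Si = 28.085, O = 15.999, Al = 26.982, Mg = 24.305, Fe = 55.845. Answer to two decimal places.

40.79 wt%

M((Mg₀.₅₉Fe₀.₄₁)₃Al₂Si₃O₁₂) = 441.916 g/mol; M(SiO2) = 60.083 g/mol.
Moles SiO2 per formula unit = 3 Si ÷ 1 = 3.0000.
SiO2 fraction = (3.0000 × 60.083) / 441.916 = 180.249/441.916 = 0.4079.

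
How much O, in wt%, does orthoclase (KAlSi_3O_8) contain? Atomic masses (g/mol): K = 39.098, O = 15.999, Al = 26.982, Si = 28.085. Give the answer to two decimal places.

45.99 wt%

M(KAlSi_3O_8) = 278.327 g/mol.
O contributes 8 × 15.999 = 127.992 g per mole.
127.992/278.327 = 0.4599 → 45.99%.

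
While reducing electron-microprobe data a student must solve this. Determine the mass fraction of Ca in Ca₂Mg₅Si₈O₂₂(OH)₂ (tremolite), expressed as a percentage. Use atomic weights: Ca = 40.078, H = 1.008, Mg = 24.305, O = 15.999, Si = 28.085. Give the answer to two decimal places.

Molar mass of Ca₂Mg₅Si₈O₂₂(OH)₂: 2×40.078 + 5×24.305 + 8×28.085 + 24×15.999 + 2×1.008 = 812.353 g/mol.
Mass of Ca per formula unit: 2 × 40.078 = 80.156 g.
Weight fraction Ca = 80.156 / 812.353 = 0.0987.

9.87 mass %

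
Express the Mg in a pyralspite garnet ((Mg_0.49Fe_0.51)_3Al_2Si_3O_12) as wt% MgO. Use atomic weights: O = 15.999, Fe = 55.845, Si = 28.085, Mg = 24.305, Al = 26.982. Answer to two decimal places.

Molar mass of (Mg_0.49Fe_0.51)_3Al_2Si_3O_12 = 1.47×24.305 + 1.53×55.845 + 2×26.982 + 3×28.085 + 12×15.999 = 451.378 g/mol.
Each formula unit contains 1.47 Mg, equivalent to 1.47/1 = 1.4700 mol MgO.
M(MgO) = 1×24.305 + 1×15.999 = 40.304 g/mol.
Mass of MgO per formula unit = 1.4700 × 40.304 = 59.247 g.
MgO wt% = 59.247 / 451.378 × 100 = 13.13%.

13.13 wt%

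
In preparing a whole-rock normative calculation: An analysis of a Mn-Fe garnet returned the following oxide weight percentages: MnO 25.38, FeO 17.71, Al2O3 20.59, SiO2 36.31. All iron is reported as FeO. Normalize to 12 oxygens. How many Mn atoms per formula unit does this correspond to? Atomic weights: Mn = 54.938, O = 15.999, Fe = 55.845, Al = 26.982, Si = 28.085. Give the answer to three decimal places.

1.775 Mn apfu

25.38 wt% MnO ÷ 70.937 g/mol = 0.35778 mol, giving 0.35778 Mn and 0.35778 O.
17.71 wt% FeO ÷ 71.844 g/mol = 0.24651 mol, giving 0.24651 Fe and 0.24651 O.
20.59 wt% Al2O3 ÷ 101.961 g/mol = 0.20194 mol, giving 0.40388 Al and 0.60582 O.
36.31 wt% SiO2 ÷ 60.083 g/mol = 0.60433 mol, giving 0.60433 Si and 1.20866 O.
Oxygen sums to 2.41877; scaling by 12/2.41877 = 4.96120 puts the formula on 12 O.
Mn: 0.35778 × 4.96120 = 1.775 atoms per formula unit.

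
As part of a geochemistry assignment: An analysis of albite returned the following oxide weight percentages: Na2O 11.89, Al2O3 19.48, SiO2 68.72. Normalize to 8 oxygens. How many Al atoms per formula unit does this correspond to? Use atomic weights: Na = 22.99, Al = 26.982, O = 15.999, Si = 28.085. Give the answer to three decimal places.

1.001 Al apfu

Na2O (M=61.979): mol = 0.19184; Na = 0.38368, O = 0.19184.
Al2O3 (M=101.961): mol = 0.19105; Al = 0.38210, O = 0.57315.
SiO2 (M=60.083): mol = 1.14375; Si = 1.14375, O = 2.28750.
ΣO = 3.05249; factor = 8/ΣO = 2.62081.
Al apfu = 0.38210 × 2.62081 = 1.001.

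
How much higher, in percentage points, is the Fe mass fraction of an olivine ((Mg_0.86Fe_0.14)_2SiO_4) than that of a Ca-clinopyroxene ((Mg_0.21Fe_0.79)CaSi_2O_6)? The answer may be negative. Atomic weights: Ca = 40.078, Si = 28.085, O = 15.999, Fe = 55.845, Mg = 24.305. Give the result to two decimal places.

M((Mg_0.86Fe_0.14)_2SiO_4) = 149.522 g/mol, so wt% Fe = 15.637/149.522 × 100 = 10.46%.
M((Mg_0.21Fe_0.79)CaSi_2O_6) = 241.464 g/mol, so wt% Fe = 44.118/241.464 × 100 = 18.27%.
10.46 − 18.27 = -7.81 pp.

-7.81 percentage points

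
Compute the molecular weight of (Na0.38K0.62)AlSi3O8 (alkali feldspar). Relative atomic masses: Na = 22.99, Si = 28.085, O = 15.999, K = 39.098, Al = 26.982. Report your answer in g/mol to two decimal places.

M = 0.38*22.99 + 0.62*39.098 + 1*26.982 + 3*28.085 + 8*15.999

272.21 g/mol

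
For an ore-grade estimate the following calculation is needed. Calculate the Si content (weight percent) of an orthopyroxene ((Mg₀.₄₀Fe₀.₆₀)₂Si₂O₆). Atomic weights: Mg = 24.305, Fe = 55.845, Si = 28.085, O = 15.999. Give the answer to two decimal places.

Formula mass = 0.80*24.305 + 1.20*55.845 + 2*28.085 + 6*15.999 = 238.622 g/mol, of which 56.170 g is Si.
So Si makes up 56.170/238.622 = 0.2354 of the mass, i.e. 23.54%.

23.54 weight percent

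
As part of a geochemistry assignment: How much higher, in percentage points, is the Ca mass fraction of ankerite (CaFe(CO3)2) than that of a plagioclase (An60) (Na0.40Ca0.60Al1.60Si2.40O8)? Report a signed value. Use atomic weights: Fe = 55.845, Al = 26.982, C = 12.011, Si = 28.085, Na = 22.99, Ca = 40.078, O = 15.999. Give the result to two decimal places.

Ca in CaFe(CO3)2: molar mass 215.939 g/mol; 1×40.078 = 40.078 g → 18.56 wt%.
Ca in Na0.40Ca0.60Al1.60Si2.40O8: molar mass 271.810 g/mol; 0.60×40.078 = 24.047 g → 8.85 wt%.
Difference = 18.56 − 8.85 = 9.71 percentage points.

9.71 percentage points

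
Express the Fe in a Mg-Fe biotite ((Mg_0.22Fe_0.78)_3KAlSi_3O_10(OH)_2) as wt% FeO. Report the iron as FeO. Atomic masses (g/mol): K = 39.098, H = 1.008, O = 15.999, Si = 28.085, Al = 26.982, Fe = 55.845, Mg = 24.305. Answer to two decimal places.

Molar mass of (Mg_0.22Fe_0.78)_3KAlSi_3O_10(OH)_2 = 0.66*24.305 + 2.34*55.845 + 1*39.098 + 1*26.982 + 3*28.085 + 12*15.999 + 2*1.008 = 491.058 g/mol.
Each formula unit contains 2.34 Fe, equivalent to 2.34/1 = 2.3400 mol FeO.
M(FeO) = 1×55.845 + 1×15.999 = 71.844 g/mol.
Mass of FeO per formula unit = 2.3400 × 71.844 = 168.115 g.
FeO wt% = 168.115 / 491.058 × 100 = 34.24%.

34.24 wt%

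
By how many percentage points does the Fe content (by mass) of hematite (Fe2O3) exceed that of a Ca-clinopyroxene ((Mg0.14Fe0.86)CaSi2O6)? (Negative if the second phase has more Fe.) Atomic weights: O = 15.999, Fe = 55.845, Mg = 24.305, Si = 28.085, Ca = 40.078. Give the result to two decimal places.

M(Fe2O3) = 159.687 g/mol, so wt% Fe = 111.690/159.687 × 100 = 69.94%.
M((Mg0.14Fe0.86)CaSi2O6) = 243.671 g/mol, so wt% Fe = 48.027/243.671 × 100 = 19.71%.
69.94 − 19.71 = 50.23 pp.

50.23 percentage points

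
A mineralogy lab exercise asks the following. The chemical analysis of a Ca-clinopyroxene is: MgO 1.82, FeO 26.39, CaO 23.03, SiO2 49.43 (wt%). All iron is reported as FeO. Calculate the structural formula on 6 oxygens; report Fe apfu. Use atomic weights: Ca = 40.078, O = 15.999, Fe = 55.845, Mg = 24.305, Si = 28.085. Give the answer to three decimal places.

MgO (M=40.304): mol = 0.04516; Mg = 0.04516, O = 0.04516.
FeO (M=71.844): mol = 0.36732; Fe = 0.36732, O = 0.36732.
CaO (M=56.077): mol = 0.41069; Ca = 0.41069, O = 0.41069.
SiO2 (M=60.083): mol = 0.82270; Si = 0.82270, O = 1.64540.
ΣO = 2.46857; factor = 6/ΣO = 2.43056.
Fe apfu = 0.36732 × 2.43056 = 0.893.

0.893 Fe apfu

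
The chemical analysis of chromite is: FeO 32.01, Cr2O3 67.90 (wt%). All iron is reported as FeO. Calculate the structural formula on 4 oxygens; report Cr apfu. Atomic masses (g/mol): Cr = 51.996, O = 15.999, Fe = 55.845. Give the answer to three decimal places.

FeO: 32.01/71.844 = 0.44555 mol → 0.44555 mol Fe, 0.44555 mol O.
Cr2O3: 67.90/151.989 = 0.44674 mol → 0.89348 mol Cr, 1.34022 mol O.
Total oxygen = 1.78577 mol. Normalization factor = 4/1.78577 = 2.23993.
Cr per 4 O = 0.89348 × 2.23993 = 2.001.

2.001 Cr apfu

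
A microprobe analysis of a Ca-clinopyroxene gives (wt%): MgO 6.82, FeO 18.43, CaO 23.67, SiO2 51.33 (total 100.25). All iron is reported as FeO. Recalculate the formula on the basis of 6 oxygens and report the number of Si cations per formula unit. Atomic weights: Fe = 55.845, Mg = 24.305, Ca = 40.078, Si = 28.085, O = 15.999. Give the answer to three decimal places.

MgO: 6.82/40.304 = 0.16921 mol → 0.16921 mol Mg, 0.16921 mol O.
FeO: 18.43/71.844 = 0.25653 mol → 0.25653 mol Fe, 0.25653 mol O.
CaO: 23.67/56.077 = 0.42210 mol → 0.42210 mol Ca, 0.42210 mol O.
SiO2: 51.33/60.083 = 0.85432 mol → 0.85432 mol Si, 1.70864 mol O.
Total oxygen = 2.55648 mol. Normalization factor = 6/2.55648 = 2.34698.
Si per 6 O = 0.85432 × 2.34698 = 2.005.

2.005 Si apfu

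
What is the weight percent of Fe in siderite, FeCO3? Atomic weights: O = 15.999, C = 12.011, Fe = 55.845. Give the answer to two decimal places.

48.20 weight percent

Formula mass = 1·55.845 + 1·12.011 + 3·15.999 = 115.853 g/mol, of which 55.845 g is Fe.
So Fe makes up 55.845/115.853 = 0.4820 of the mass, i.e. 48.20%.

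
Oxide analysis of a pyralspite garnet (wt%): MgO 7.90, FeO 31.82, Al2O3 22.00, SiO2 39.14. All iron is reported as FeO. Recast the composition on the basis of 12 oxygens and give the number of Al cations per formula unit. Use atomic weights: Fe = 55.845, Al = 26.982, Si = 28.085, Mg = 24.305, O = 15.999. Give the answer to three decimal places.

7.90 wt% MgO ÷ 40.304 g/mol = 0.19601 mol, giving 0.19601 Mg and 0.19601 O.
31.82 wt% FeO ÷ 71.844 g/mol = 0.44290 mol, giving 0.44290 Fe and 0.44290 O.
22.00 wt% Al2O3 ÷ 101.961 g/mol = 0.21577 mol, giving 0.43154 Al and 0.64731 O.
39.14 wt% SiO2 ÷ 60.083 g/mol = 0.65143 mol, giving 0.65143 Si and 1.30286 O.
Oxygen sums to 2.58908; scaling by 12/2.58908 = 4.63485 puts the formula on 12 O.
Al: 0.43154 × 4.63485 = 2.000 atoms per formula unit.

2.000 Al apfu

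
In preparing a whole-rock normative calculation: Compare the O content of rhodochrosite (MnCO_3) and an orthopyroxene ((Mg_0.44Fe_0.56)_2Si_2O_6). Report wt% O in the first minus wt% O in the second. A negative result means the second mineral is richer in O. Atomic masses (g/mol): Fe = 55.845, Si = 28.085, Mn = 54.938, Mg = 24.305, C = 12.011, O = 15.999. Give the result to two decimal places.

O in MnCO_3: molar mass 114.946 g/mol; 3×15.999 = 47.997 g → 41.76 wt%.
O in (Mg_0.44Fe_0.56)_2Si_2O_6: molar mass 236.099 g/mol; 6×15.999 = 95.994 g → 40.66 wt%.
Difference = 41.76 − 40.66 = 1.10 percentage points.

1.10 percentage points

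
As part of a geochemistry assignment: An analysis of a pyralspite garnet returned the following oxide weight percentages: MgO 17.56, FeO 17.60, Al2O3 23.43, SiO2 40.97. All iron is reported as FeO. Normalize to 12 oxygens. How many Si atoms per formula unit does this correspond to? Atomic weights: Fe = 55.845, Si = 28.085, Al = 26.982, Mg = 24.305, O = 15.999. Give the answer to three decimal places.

2.993 Si apfu

MgO (M=40.304): mol = 0.43569; Mg = 0.43569, O = 0.43569.
FeO (M=71.844): mol = 0.24498; Fe = 0.24498, O = 0.24498.
Al2O3 (M=101.961): mol = 0.22979; Al = 0.45958, O = 0.68937.
SiO2 (M=60.083): mol = 0.68189; Si = 0.68189, O = 1.36378.
ΣO = 2.73382; factor = 12/ΣO = 4.38946.
Si apfu = 0.68189 × 4.38946 = 2.993.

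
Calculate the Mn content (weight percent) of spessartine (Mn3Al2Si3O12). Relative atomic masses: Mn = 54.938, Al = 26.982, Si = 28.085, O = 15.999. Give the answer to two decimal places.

M(Mn3Al2Si3O12) = 495.021 g/mol.
Mn contributes 3 × 54.938 = 164.814 g per mole.
164.814/495.021 = 0.3329 → 33.29%.

33.29 weight percent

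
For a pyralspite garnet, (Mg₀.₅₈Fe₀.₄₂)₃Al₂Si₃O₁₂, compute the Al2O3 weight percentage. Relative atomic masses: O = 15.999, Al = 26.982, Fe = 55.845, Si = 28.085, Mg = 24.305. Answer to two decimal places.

Formula mass = 442.862 g/mol.
2 Al → 1.0000 mol Al2O3 per formula unit; M(Al2O3) = 101.961, so Al2O3 mass = 101.961 g.
101.961/442.862 × 100 = 23.02 wt%.

23.02 wt%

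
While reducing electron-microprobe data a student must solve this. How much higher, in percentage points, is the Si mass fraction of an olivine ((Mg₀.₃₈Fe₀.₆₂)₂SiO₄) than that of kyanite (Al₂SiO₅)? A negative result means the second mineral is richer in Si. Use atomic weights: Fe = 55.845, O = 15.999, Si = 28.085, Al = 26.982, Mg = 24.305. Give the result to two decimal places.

First mineral: 28.085 g Si in 179.801 g formula = 15.62 wt% Si.
Second mineral: 28.085 g Si in 162.044 g formula = 17.33 wt% Si.
15.62% − 17.33% gives a difference of -1.71 percentage points.

-1.71 percentage points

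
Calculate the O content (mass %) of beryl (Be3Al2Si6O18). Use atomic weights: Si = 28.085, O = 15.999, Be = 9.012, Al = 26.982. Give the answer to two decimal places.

Formula mass = 3*9.012 + 2*26.982 + 6*28.085 + 18*15.999 = 537.492 g/mol, of which 287.982 g is O.
So O makes up 287.982/537.492 = 0.5358 of the mass, i.e. 53.58%.

53.58 mass %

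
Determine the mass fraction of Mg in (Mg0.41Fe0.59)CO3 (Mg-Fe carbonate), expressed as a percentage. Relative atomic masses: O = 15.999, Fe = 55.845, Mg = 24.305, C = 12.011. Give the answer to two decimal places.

Molar mass of (Mg0.41Fe0.59)CO3: 0.41×24.305 + 0.59×55.845 + 1×12.011 + 3×15.999 = 102.922 g/mol.
Mass of Mg per formula unit: 0.41 × 24.305 = 9.965 g.
Weight fraction Mg = 9.965 / 102.922 = 0.0968.

9.68 mass %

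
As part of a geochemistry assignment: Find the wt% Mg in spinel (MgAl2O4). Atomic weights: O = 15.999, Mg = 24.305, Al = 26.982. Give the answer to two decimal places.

17.08 wt%

M(MgAl2O4) = 142.265 g/mol.
Mg contributes 1 × 24.305 = 24.305 g per mole.
24.305/142.265 = 0.1708 → 17.08%.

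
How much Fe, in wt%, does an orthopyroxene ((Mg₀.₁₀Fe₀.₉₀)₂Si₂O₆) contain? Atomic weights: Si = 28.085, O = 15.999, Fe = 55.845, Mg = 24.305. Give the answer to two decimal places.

Molar mass of (Mg₀.₁₀Fe₀.₉₀)₂Si₂O₆: 0.20×24.305 + 1.80×55.845 + 2×28.085 + 6×15.999 = 257.546 g/mol.
Mass of Fe per formula unit: 1.80 × 55.845 = 100.521 g.
Weight fraction Fe = 100.521 / 257.546 = 0.3903.

39.03 wt%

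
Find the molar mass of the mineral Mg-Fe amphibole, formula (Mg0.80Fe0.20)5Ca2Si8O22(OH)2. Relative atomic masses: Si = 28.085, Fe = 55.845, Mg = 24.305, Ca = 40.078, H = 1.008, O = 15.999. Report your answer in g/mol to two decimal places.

843.89 g/mol

M = 4×24.305 + 1×55.845 + 2×40.078 + 8×28.085 + 24×15.999 + 2×1.008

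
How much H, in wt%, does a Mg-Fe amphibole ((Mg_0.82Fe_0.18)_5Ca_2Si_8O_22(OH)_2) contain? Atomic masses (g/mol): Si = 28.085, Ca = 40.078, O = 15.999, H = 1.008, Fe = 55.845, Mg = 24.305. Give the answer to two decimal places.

0.24 wt%

Formula mass = 4.10*24.305 + 0.90*55.845 + 2*40.078 + 8*28.085 + 24*15.999 + 2*1.008 = 840.739 g/mol, of which 2.016 g is H.
So H makes up 2.016/840.739 = 0.0024 of the mass, i.e. 0.24%.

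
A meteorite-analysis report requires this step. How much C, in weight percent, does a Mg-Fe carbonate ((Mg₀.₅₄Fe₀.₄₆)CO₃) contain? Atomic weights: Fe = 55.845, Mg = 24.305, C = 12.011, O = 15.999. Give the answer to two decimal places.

Molar mass of (Mg₀.₅₄Fe₀.₄₆)CO₃: 0.54·24.305 + 0.46·55.845 + 1·12.011 + 3·15.999 = 98.821 g/mol.
Mass of C per formula unit: 1 × 12.011 = 12.011 g.
Weight fraction C = 12.011 / 98.821 = 0.1215.

12.15 weight percent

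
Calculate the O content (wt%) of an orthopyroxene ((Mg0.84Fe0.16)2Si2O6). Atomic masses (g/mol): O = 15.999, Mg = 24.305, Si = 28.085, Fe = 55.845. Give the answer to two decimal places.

45.52 wt%

M((Mg0.84Fe0.16)2Si2O6) = 210.867 g/mol.
O contributes 6 × 15.999 = 95.994 g per mole.
95.994/210.867 = 0.4552 → 45.52%.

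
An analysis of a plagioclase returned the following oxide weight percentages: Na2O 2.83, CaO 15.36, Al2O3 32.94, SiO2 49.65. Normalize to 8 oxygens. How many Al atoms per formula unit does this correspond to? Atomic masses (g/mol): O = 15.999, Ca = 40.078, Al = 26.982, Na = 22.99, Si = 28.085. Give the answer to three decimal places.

2.83 wt% Na2O ÷ 61.979 g/mol = 0.04566 mol, giving 0.09132 Na and 0.04566 O.
15.36 wt% CaO ÷ 56.077 g/mol = 0.27391 mol, giving 0.27391 Ca and 0.27391 O.
32.94 wt% Al2O3 ÷ 101.961 g/mol = 0.32306 mol, giving 0.64612 Al and 0.96918 O.
49.65 wt% SiO2 ÷ 60.083 g/mol = 0.82636 mol, giving 0.82636 Si and 1.65272 O.
Oxygen sums to 2.94147; scaling by 8/2.94147 = 2.71973 puts the formula on 8 O.
Al: 0.64612 × 2.71973 = 1.757 atoms per formula unit.

1.757 Al apfu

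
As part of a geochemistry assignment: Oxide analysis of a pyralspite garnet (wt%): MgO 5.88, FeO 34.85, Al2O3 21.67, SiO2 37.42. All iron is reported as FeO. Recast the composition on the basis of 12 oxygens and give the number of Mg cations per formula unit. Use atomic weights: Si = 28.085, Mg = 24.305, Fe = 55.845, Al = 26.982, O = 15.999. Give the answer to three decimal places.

MgO (M=40.304): mol = 0.14589; Mg = 0.14589, O = 0.14589.
FeO (M=71.844): mol = 0.48508; Fe = 0.48508, O = 0.48508.
Al2O3 (M=101.961): mol = 0.21253; Al = 0.42506, O = 0.63759.
SiO2 (M=60.083): mol = 0.62281; Si = 0.62281, O = 1.24562.
ΣO = 2.51418; factor = 12/ΣO = 4.77293.
Mg apfu = 0.14589 × 4.77293 = 0.696.

0.696 Mg apfu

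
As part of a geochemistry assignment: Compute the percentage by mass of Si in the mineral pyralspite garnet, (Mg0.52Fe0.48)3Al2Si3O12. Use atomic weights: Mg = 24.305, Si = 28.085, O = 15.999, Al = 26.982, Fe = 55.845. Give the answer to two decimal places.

18.78 weight percent

M((Mg0.52Fe0.48)3Al2Si3O12) = 448.540 g/mol.
Si contributes 3 × 28.085 = 84.255 g per mole.
84.255/448.540 = 0.1878 → 18.78%.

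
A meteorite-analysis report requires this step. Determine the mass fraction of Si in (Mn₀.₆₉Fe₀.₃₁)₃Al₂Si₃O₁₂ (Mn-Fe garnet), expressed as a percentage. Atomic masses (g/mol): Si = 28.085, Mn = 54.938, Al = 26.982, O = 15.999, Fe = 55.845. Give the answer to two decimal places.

Formula mass = 2.07*54.938 + 0.93*55.845 + 2*26.982 + 3*28.085 + 12*15.999 = 495.865 g/mol, of which 84.255 g is Si.
So Si makes up 84.255/495.865 = 0.1699 of the mass, i.e. 16.99%.

16.99 weight percent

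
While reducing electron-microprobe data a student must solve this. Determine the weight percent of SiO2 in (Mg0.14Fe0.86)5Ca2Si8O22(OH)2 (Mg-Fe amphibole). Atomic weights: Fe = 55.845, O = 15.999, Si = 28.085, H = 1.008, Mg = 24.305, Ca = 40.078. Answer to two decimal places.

Formula mass = 947.975 g/mol.
8 Si → 8.0000 mol SiO2 per formula unit; M(SiO2) = 60.083, so SiO2 mass = 480.664 g.
480.664/947.975 × 100 = 50.70 wt%.

50.70 wt%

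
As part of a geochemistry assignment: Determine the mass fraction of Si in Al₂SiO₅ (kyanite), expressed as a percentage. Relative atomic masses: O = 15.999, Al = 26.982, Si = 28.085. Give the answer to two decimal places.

17.33 mass %

Molar mass of Al₂SiO₅: 2×26.982 + 1×28.085 + 5×15.999 = 162.044 g/mol.
Mass of Si per formula unit: 1 × 28.085 = 28.085 g.
Weight fraction Si = 28.085 / 162.044 = 0.1733.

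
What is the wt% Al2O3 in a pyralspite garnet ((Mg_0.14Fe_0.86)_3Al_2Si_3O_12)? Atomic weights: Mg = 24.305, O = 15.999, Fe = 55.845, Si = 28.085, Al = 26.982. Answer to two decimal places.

Molar mass of (Mg_0.14Fe_0.86)_3Al_2Si_3O_12 = 0.42×24.305 + 2.58×55.845 + 2×26.982 + 3×28.085 + 12×15.999 = 484.495 g/mol.
Each formula unit contains 2 Al, equivalent to 2/2 = 1.0000 mol Al2O3.
M(Al2O3) = 2×26.982 + 3×15.999 = 101.961 g/mol.
Mass of Al2O3 per formula unit = 1.0000 × 101.961 = 101.961 g.
Al2O3 wt% = 101.961 / 484.495 × 100 = 21.04%.

21.04 wt%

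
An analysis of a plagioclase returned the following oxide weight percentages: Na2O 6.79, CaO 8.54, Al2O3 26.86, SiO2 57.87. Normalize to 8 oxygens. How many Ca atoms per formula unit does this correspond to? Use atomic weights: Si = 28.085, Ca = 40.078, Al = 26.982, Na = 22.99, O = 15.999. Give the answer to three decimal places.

0.409 Ca apfu

Na2O: 6.79/61.979 = 0.10955 mol → 0.21910 mol Na, 0.10955 mol O.
CaO: 8.54/56.077 = 0.15229 mol → 0.15229 mol Ca, 0.15229 mol O.
Al2O3: 26.86/101.961 = 0.26343 mol → 0.52686 mol Al, 0.79029 mol O.
SiO2: 57.87/60.083 = 0.96317 mol → 0.96317 mol Si, 1.92634 mol O.
Total oxygen = 2.97847 mol. Normalization factor = 8/2.97847 = 2.68594.
Ca per 8 O = 0.15229 × 2.68594 = 0.409.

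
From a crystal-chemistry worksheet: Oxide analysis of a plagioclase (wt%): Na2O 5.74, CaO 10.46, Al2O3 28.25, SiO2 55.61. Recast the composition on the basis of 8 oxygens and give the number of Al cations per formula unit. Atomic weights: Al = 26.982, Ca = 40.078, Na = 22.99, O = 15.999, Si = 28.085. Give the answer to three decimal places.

Na2O (M=61.979): mol = 0.09261; Na = 0.18522, O = 0.09261.
CaO (M=56.077): mol = 0.18653; Ca = 0.18653, O = 0.18653.
Al2O3 (M=101.961): mol = 0.27707; Al = 0.55414, O = 0.83121.
SiO2 (M=60.083): mol = 0.92555; Si = 0.92555, O = 1.85110.
ΣO = 2.96145; factor = 8/ΣO = 2.70138.
Al apfu = 0.55414 × 2.70138 = 1.497.

1.497 Al apfu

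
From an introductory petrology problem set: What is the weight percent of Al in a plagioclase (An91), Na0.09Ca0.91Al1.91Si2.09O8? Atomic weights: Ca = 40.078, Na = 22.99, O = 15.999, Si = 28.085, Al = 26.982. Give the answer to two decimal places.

M(Na0.09Ca0.91Al1.91Si2.09O8) = 276.765 g/mol.
Al contributes 1.91 × 26.982 = 51.536 g per mole.
51.536/276.765 = 0.1862 → 18.62%.

18.62 wt%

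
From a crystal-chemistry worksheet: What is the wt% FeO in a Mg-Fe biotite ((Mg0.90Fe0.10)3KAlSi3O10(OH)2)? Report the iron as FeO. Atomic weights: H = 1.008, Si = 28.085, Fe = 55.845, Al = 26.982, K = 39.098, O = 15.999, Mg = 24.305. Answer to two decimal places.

Formula mass = 426.716 g/mol.
0.30 Fe → 0.3000 mol FeO per formula unit; M(FeO) = 71.844, so FeO mass = 21.553 g.
21.553/426.716 × 100 = 5.05 wt%.

5.05 wt%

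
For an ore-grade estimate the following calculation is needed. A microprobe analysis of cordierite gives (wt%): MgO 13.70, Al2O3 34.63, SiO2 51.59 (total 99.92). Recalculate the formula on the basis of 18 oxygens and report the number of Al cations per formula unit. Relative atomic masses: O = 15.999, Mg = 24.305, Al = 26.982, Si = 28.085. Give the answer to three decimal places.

MgO: 13.70/40.304 = 0.33992 mol → 0.33992 mol Mg, 0.33992 mol O.
Al2O3: 34.63/101.961 = 0.33964 mol → 0.67928 mol Al, 1.01892 mol O.
SiO2: 51.59/60.083 = 0.85865 mol → 0.85865 mol Si, 1.71730 mol O.
Total oxygen = 3.07614 mol. Normalization factor = 18/3.07614 = 5.85149.
Al per 18 O = 0.67928 × 5.85149 = 3.975.

3.975 Al apfu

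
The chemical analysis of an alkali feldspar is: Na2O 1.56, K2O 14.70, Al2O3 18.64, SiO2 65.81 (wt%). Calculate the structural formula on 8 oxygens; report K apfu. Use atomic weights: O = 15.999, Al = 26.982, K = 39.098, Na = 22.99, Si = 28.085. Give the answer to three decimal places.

0.855 K apfu

Na2O (M=61.979): mol = 0.02517; Na = 0.05034, O = 0.02517.
K2O (M=94.195): mol = 0.15606; K = 0.31212, O = 0.15606.
Al2O3 (M=101.961): mol = 0.18281; Al = 0.36562, O = 0.54843.
SiO2 (M=60.083): mol = 1.09532; Si = 1.09532, O = 2.19064.
ΣO = 2.92030; factor = 8/ΣO = 2.73944.
K apfu = 0.31212 × 2.73944 = 0.855.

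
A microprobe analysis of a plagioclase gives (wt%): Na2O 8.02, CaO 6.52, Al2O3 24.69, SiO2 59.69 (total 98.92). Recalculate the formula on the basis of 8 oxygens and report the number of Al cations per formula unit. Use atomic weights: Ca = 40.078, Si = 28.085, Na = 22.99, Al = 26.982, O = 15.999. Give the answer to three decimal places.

Na2O (M=61.979): mol = 0.12940; Na = 0.25880, O = 0.12940.
CaO (M=56.077): mol = 0.11627; Ca = 0.11627, O = 0.11627.
Al2O3 (M=101.961): mol = 0.24215; Al = 0.48430, O = 0.72645.
SiO2 (M=60.083): mol = 0.99346; Si = 0.99346, O = 1.98692.
ΣO = 2.95904; factor = 8/ΣO = 2.70358.
Al apfu = 0.48430 × 2.70358 = 1.309.

1.309 Al apfu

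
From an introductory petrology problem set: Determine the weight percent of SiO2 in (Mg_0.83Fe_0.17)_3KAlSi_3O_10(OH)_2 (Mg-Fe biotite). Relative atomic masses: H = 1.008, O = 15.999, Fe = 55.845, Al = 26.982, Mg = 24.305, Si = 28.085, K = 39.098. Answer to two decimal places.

Molar mass of (Mg_0.83Fe_0.17)_3KAlSi_3O_10(OH)_2 = 2.49·24.305 + 0.51·55.845 + 1·39.098 + 1·26.982 + 3·28.085 + 12·15.999 + 2·1.008 = 433.339 g/mol.
Each formula unit contains 3 Si, equivalent to 3/1 = 3.0000 mol SiO2.
M(SiO2) = 1×28.085 + 2×15.999 = 60.083 g/mol.
Mass of SiO2 per formula unit = 3.0000 × 60.083 = 180.249 g.
SiO2 wt% = 180.249 / 433.339 × 100 = 41.60%.

41.60 wt%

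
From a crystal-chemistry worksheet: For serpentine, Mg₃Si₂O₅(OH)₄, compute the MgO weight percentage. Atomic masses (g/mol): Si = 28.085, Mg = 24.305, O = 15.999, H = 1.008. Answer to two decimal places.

M(Mg₃Si₂O₅(OH)₄) = 277.108 g/mol; M(MgO) = 40.304 g/mol.
Moles MgO per formula unit = 3 Mg ÷ 1 = 3.0000.
MgO fraction = (3.0000 × 40.304) / 277.108 = 120.912/277.108 = 0.4363.

43.63 wt%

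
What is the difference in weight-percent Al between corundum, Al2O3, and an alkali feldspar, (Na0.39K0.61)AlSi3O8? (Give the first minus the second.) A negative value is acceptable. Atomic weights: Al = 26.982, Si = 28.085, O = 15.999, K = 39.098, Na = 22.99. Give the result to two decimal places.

43.01 percentage points

M(Al2O3) = 101.961 g/mol, so wt% Al = 53.964/101.961 × 100 = 52.93%.
M((Na0.39K0.61)AlSi3O8) = 272.045 g/mol, so wt% Al = 26.982/272.045 × 100 = 9.92%.
52.93 − 9.92 = 43.01 pp.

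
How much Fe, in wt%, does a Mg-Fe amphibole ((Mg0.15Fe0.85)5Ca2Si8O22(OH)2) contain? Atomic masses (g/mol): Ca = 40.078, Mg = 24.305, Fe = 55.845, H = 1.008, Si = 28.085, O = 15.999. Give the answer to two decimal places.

M((Mg0.15Fe0.85)5Ca2Si8O22(OH)2) = 946.398 g/mol.
Fe contributes 4.25 × 55.845 = 237.341 g per mole.
237.341/946.398 = 0.2508 → 25.08%.

25.08 wt%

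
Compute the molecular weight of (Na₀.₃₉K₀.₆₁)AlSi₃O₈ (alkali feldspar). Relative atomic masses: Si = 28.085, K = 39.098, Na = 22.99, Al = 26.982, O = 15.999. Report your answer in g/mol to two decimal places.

272.04 g/mol

The formula mass is the sum 0.39(22.99) + 0.61(39.098) + 1(26.982) + 3(28.085) + 8(15.999).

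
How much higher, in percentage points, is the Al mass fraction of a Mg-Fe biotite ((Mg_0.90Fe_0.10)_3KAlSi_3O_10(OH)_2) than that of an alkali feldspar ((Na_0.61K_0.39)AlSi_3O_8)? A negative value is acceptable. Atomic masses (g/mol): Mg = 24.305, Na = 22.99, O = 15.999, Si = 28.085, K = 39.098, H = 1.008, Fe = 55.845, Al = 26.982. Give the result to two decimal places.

-3.73 percentage points

Al in (Mg_0.90Fe_0.10)_3KAlSi_3O_10(OH)_2: molar mass 426.716 g/mol; 1×26.982 = 26.982 g → 6.32 wt%.
Al in (Na_0.61K_0.39)AlSi_3O_8: molar mass 268.501 g/mol; 1×26.982 = 26.982 g → 10.05 wt%.
Difference = 6.32 − 10.05 = -3.73 percentage points.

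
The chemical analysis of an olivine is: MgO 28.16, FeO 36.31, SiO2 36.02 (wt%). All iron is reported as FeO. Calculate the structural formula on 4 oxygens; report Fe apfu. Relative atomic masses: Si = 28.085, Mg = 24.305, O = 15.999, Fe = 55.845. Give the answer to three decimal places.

0.841 Fe apfu

MgO (M=40.304): mol = 0.69869; Mg = 0.69869, O = 0.69869.
FeO (M=71.844): mol = 0.50540; Fe = 0.50540, O = 0.50540.
SiO2 (M=60.083): mol = 0.59950; Si = 0.59950, O = 1.19900.
ΣO = 2.40309; factor = 4/ΣO = 1.66452.
Fe apfu = 0.50540 × 1.66452 = 0.841.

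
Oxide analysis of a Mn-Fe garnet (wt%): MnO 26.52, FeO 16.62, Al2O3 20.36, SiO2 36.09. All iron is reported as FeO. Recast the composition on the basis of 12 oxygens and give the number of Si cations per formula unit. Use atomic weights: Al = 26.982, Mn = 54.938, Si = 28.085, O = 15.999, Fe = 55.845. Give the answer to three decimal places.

2.996 Si apfu

26.52 wt% MnO ÷ 70.937 g/mol = 0.37385 mol, giving 0.37385 Mn and 0.37385 O.
16.62 wt% FeO ÷ 71.844 g/mol = 0.23133 mol, giving 0.23133 Fe and 0.23133 O.
20.36 wt% Al2O3 ÷ 101.961 g/mol = 0.19968 mol, giving 0.39936 Al and 0.59904 O.
36.09 wt% SiO2 ÷ 60.083 g/mol = 0.60067 mol, giving 0.60067 Si and 1.20134 O.
Oxygen sums to 2.40556; scaling by 12/2.40556 = 4.98844 puts the formula on 12 O.
Si: 0.60067 × 4.98844 = 2.996 atoms per formula unit.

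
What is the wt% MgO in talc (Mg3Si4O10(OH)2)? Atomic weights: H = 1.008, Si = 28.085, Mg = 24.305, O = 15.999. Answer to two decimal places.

31.88 wt%

M(Mg3Si4O10(OH)2) = 379.259 g/mol; M(MgO) = 40.304 g/mol.
Moles MgO per formula unit = 3 Mg ÷ 1 = 3.0000.
MgO fraction = (3.0000 × 40.304) / 379.259 = 120.912/379.259 = 0.3188.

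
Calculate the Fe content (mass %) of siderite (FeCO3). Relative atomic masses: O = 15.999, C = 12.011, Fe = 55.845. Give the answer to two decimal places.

Molar mass of FeCO3: 1×55.845 + 1×12.011 + 3×15.999 = 115.853 g/mol.
Mass of Fe per formula unit: 1 × 55.845 = 55.845 g.
Weight fraction Fe = 55.845 / 115.853 = 0.4820.

48.20 mass %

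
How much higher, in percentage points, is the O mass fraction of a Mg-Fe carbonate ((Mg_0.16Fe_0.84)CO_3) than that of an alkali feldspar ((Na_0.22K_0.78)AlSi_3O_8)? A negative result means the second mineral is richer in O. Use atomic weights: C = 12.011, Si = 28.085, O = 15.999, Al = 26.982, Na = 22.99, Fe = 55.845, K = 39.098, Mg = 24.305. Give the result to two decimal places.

-3.26 percentage points

O in (Mg_0.16Fe_0.84)CO_3: molar mass 110.807 g/mol; 3×15.999 = 47.997 g → 43.32 wt%.
O in (Na_0.22K_0.78)AlSi_3O_8: molar mass 274.783 g/mol; 8×15.999 = 127.992 g → 46.58 wt%.
Difference = 43.32 − 46.58 = -3.26 percentage points.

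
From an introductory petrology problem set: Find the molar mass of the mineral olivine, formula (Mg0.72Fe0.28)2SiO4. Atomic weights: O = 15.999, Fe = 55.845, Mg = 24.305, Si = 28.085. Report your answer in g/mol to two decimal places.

158.35 g/mol

The formula mass is the sum 1.44*24.305 + 0.56*55.845 + 1*28.085 + 4*15.999.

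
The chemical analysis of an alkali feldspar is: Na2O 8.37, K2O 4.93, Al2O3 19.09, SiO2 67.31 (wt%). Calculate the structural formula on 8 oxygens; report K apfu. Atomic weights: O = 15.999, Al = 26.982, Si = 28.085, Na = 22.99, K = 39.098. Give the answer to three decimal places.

8.37 wt% Na2O ÷ 61.979 g/mol = 0.13505 mol, giving 0.27010 Na and 0.13505 O.
4.93 wt% K2O ÷ 94.195 g/mol = 0.05234 mol, giving 0.10468 K and 0.05234 O.
19.09 wt% Al2O3 ÷ 101.961 g/mol = 0.18723 mol, giving 0.37446 Al and 0.56169 O.
67.31 wt% SiO2 ÷ 60.083 g/mol = 1.12028 mol, giving 1.12028 Si and 2.24056 O.
Oxygen sums to 2.98964; scaling by 8/2.98964 = 2.67591 puts the formula on 8 O.
K: 0.10468 × 2.67591 = 0.280 atoms per formula unit.

0.280 K apfu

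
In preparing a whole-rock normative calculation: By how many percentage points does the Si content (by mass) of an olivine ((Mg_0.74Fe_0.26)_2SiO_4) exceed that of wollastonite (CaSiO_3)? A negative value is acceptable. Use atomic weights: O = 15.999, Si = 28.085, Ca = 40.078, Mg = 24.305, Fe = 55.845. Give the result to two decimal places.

M((Mg_0.74Fe_0.26)_2SiO_4) = 157.092 g/mol, so wt% Si = 28.085/157.092 × 100 = 17.88%.
M(CaSiO_3) = 116.160 g/mol, so wt% Si = 28.085/116.160 × 100 = 24.18%.
17.88 − 24.18 = -6.30 pp.

-6.30 percentage points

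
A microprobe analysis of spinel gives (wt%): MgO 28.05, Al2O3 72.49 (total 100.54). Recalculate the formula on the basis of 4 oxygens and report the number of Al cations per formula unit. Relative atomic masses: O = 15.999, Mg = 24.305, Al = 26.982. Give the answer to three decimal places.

28.05 wt% MgO ÷ 40.304 g/mol = 0.69596 mol, giving 0.69596 Mg and 0.69596 O.
72.49 wt% Al2O3 ÷ 101.961 g/mol = 0.71096 mol, giving 1.42192 Al and 2.13288 O.
Oxygen sums to 2.82884; scaling by 4/2.82884 = 1.41401 puts the formula on 4 O.
Al: 1.42192 × 1.41401 = 2.011 atoms per formula unit.

2.011 Al apfu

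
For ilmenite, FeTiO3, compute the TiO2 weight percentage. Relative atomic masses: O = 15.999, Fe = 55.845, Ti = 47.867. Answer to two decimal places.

52.64 wt%

Formula mass = 151.709 g/mol.
1 Ti → 1.0000 mol TiO2 per formula unit; M(TiO2) = 79.865, so TiO2 mass = 79.865 g.
79.865/151.709 × 100 = 52.64 wt%.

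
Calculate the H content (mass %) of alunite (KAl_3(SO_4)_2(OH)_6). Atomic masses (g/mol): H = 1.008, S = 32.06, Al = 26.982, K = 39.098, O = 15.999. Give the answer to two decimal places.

1.46 mass %

Formula mass = 1·39.098 + 3·26.982 + 2·32.06 + 14·15.999 + 6·1.008 = 414.198 g/mol, of which 6.048 g is H.
So H makes up 6.048/414.198 = 0.0146 of the mass, i.e. 1.46%.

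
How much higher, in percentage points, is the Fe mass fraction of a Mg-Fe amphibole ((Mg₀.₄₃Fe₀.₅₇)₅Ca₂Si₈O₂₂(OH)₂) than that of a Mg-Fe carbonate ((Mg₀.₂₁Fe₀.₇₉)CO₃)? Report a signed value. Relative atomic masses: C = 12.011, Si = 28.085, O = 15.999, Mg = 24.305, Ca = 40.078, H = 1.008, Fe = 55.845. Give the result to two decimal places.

M((Mg₀.₄₃Fe₀.₅₇)₅Ca₂Si₈O₂₂(OH)₂) = 902.242 g/mol, so wt% Fe = 159.158/902.242 × 100 = 17.64%.
M((Mg₀.₂₁Fe₀.₇₉)CO₃) = 109.230 g/mol, so wt% Fe = 44.118/109.230 × 100 = 40.39%.
17.64 − 40.39 = -22.75 pp.

-22.75 percentage points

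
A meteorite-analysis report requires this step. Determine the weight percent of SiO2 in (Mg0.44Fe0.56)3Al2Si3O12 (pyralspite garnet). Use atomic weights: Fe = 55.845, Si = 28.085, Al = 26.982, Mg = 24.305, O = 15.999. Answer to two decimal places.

39.52 wt%

M((Mg0.44Fe0.56)3Al2Si3O12) = 456.109 g/mol; M(SiO2) = 60.083 g/mol.
Moles SiO2 per formula unit = 3 Si ÷ 1 = 3.0000.
SiO2 fraction = (3.0000 × 60.083) / 456.109 = 180.249/456.109 = 0.3952.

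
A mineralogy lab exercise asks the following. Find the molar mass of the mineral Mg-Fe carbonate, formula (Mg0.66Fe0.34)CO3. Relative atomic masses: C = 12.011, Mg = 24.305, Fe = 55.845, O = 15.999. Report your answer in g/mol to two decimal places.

95.04 g/mol

M = 0.66·24.305 + 0.34·55.845 + 1·12.011 + 3·15.999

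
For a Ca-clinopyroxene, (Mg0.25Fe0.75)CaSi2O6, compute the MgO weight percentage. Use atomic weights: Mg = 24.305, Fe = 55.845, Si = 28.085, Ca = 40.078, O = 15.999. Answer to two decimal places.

M((Mg0.25Fe0.75)CaSi2O6) = 240.202 g/mol; M(MgO) = 40.304 g/mol.
Moles MgO per formula unit = 0.25 Mg ÷ 1 = 0.2500.
MgO fraction = (0.2500 × 40.304) / 240.202 = 10.076/240.202 = 0.0419.

4.19 wt%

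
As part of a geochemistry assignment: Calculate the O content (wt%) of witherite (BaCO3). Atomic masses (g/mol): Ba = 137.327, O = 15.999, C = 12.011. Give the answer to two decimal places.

M(BaCO3) = 197.335 g/mol.
O contributes 3 × 15.999 = 47.997 g per mole.
47.997/197.335 = 0.2432 → 24.32%.

24.32 wt%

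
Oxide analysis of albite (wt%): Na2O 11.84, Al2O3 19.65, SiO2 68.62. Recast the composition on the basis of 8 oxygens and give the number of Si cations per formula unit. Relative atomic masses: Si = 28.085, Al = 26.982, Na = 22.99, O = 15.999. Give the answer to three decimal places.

2.992 Si apfu

11.84 wt% Na2O ÷ 61.979 g/mol = 0.19103 mol, giving 0.38206 Na and 0.19103 O.
19.65 wt% Al2O3 ÷ 101.961 g/mol = 0.19272 mol, giving 0.38544 Al and 0.57816 O.
68.62 wt% SiO2 ÷ 60.083 g/mol = 1.14209 mol, giving 1.14209 Si and 2.28418 O.
Oxygen sums to 3.05337; scaling by 8/3.05337 = 2.62006 puts the formula on 8 O.
Si: 1.14209 × 2.62006 = 2.992 atoms per formula unit.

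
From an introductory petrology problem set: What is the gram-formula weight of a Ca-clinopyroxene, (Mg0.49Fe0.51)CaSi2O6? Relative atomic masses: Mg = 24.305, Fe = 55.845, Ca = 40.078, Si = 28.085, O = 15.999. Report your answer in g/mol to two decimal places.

The formula mass is the sum 0.49×24.305 + 0.51×55.845 + 1×40.078 + 2×28.085 + 6×15.999.

232.63 g/mol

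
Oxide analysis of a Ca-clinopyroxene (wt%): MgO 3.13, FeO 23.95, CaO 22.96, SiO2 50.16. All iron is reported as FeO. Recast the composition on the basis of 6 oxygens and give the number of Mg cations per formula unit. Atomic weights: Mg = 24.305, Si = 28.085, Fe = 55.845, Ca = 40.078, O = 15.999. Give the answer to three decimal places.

MgO: 3.13/40.304 = 0.07766 mol → 0.07766 mol Mg, 0.07766 mol O.
FeO: 23.95/71.844 = 0.33336 mol → 0.33336 mol Fe, 0.33336 mol O.
CaO: 22.96/56.077 = 0.40944 mol → 0.40944 mol Ca, 0.40944 mol O.
SiO2: 50.16/60.083 = 0.83485 mol → 0.83485 mol Si, 1.66970 mol O.
Total oxygen = 2.49016 mol. Normalization factor = 6/2.49016 = 2.40948.
Mg per 6 O = 0.07766 × 2.40948 = 0.187.

0.187 Mg apfu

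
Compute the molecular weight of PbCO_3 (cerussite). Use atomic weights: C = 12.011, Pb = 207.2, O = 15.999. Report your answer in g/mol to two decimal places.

267.21 g/mol

The formula mass is the sum 1(207.2) + 1(12.011) + 3(15.999).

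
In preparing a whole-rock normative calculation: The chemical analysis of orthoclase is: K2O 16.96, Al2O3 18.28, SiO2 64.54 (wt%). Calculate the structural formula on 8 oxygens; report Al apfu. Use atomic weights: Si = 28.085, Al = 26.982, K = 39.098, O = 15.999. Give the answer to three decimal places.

1.001 Al apfu

K2O (M=94.195): mol = 0.18005; K = 0.36010, O = 0.18005.
Al2O3 (M=101.961): mol = 0.17928; Al = 0.35856, O = 0.53784.
SiO2 (M=60.083): mol = 1.07418; Si = 1.07418, O = 2.14836.
ΣO = 2.86625; factor = 8/ΣO = 2.79110.
Al apfu = 0.35856 × 2.79110 = 1.001.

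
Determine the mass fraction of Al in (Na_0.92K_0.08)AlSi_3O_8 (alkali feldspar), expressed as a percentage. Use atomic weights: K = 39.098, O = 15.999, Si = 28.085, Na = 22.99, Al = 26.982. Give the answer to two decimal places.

Formula mass = 0.92×22.99 + 0.08×39.098 + 1×26.982 + 3×28.085 + 8×15.999 = 263.508 g/mol, of which 26.982 g is Al.
So Al makes up 26.982/263.508 = 0.1024 of the mass, i.e. 10.24%.

10.24 mass %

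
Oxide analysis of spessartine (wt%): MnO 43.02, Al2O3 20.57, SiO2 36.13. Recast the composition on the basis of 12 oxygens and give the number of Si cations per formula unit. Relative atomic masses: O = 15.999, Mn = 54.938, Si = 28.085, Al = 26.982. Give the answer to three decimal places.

MnO: 43.02/70.937 = 0.60645 mol → 0.60645 mol Mn, 0.60645 mol O.
Al2O3: 20.57/101.961 = 0.20174 mol → 0.40348 mol Al, 0.60522 mol O.
SiO2: 36.13/60.083 = 0.60133 mol → 0.60133 mol Si, 1.20266 mol O.
Total oxygen = 2.41433 mol. Normalization factor = 12/2.41433 = 4.97032.
Si per 12 O = 0.60133 × 4.97032 = 2.989.

2.989 Si apfu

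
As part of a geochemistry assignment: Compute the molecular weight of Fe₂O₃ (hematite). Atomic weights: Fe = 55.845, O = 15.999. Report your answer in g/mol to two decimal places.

159.69 g/mol

The formula mass is the sum 2*55.845 + 3*15.999.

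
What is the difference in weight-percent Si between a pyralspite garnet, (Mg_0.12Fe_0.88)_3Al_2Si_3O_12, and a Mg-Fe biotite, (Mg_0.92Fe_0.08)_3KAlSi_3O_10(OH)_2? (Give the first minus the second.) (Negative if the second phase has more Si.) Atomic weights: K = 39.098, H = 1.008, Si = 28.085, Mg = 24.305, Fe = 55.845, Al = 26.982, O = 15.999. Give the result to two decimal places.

Si in (Mg_0.12Fe_0.88)_3Al_2Si_3O_12: molar mass 486.388 g/mol; 3×28.085 = 84.255 g → 17.32 wt%.
Si in (Mg_0.92Fe_0.08)_3KAlSi_3O_10(OH)_2: molar mass 424.824 g/mol; 3×28.085 = 84.255 g → 19.83 wt%.
Difference = 17.32 − 19.83 = -2.51 percentage points.

-2.51 percentage points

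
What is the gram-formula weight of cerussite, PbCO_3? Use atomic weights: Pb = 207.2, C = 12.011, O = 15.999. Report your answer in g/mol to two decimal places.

The formula mass is the sum 1·207.2 + 1·12.011 + 3·15.999.

267.21 g/mol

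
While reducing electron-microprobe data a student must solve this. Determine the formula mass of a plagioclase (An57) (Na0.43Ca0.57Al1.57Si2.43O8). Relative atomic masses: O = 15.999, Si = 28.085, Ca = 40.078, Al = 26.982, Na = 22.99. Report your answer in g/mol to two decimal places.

M = 0.43(22.99) + 0.57(40.078) + 1.57(26.982) + 2.43(28.085) + 8(15.999)

271.33 g/mol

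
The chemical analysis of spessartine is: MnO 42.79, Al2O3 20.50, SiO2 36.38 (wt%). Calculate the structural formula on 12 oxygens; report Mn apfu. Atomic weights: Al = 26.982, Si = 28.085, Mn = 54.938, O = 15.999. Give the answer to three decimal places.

MnO (M=70.937): mol = 0.60321; Mn = 0.60321, O = 0.60321.
Al2O3 (M=101.961): mol = 0.20106; Al = 0.40212, O = 0.60318.
SiO2 (M=60.083): mol = 0.60550; Si = 0.60550, O = 1.21100.
ΣO = 2.41739; factor = 12/ΣO = 4.96403.
Mn apfu = 0.60321 × 4.96403 = 2.994.

2.994 Mn apfu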